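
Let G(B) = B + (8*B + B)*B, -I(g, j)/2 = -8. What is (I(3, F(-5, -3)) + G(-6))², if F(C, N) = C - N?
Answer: 111556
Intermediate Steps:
I(g, j) = 16 (I(g, j) = -2*(-8) = 16)
G(B) = B + 9*B² (G(B) = B + (9*B)*B = B + 9*B²)
(I(3, F(-5, -3)) + G(-6))² = (16 - 6*(1 + 9*(-6)))² = (16 - 6*(1 - 54))² = (16 - 6*(-53))² = (16 + 318)² = 334² = 111556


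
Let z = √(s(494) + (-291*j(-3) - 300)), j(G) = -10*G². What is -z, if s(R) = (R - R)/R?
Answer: -√25890 ≈ -160.90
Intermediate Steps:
s(R) = 0 (s(R) = 0/R = 0)
z = √25890 (z = √(0 + (-(-2910)*(-3)² - 300)) = √(0 + (-(-2910)*9 - 300)) = √(0 + (-291*(-90) - 300)) = √(0 + (26190 - 300)) = √(0 + 25890) = √25890 ≈ 160.90)
-z = -√25890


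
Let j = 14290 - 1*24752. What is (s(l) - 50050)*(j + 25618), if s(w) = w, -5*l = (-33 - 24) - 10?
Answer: -3791773548/5 ≈ -7.5835e+8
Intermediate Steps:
l = 67/5 (l = -((-33 - 24) - 10)/5 = -(-57 - 10)/5 = -⅕*(-67) = 67/5 ≈ 13.400)
j = -10462 (j = 14290 - 24752 = -10462)
(s(l) - 50050)*(j + 25618) = (67/5 - 50050)*(-10462 + 25618) = -250183/5*15156 = -3791773548/5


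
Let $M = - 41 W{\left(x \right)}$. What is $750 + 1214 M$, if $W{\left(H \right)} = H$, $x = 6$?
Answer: $-297894$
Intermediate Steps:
$M = -246$ ($M = \left(-41\right) 6 = -246$)
$750 + 1214 M = 750 + 1214 \left(-246\right) = 750 - 298644 = -297894$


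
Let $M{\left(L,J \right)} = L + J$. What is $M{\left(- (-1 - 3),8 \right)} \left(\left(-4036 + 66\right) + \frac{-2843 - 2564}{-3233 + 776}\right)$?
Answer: $- \frac{38995532}{819} \approx -47614.0$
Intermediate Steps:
$M{\left(L,J \right)} = J + L$
$M{\left(- (-1 - 3),8 \right)} \left(\left(-4036 + 66\right) + \frac{-2843 - 2564}{-3233 + 776}\right) = \left(8 - \left(-1 - 3\right)\right) \left(\left(-4036 + 66\right) + \frac{-2843 - 2564}{-3233 + 776}\right) = \left(8 - -4\right) \left(-3970 - \frac{5407}{-2457}\right) = \left(8 + 4\right) \left(-3970 - - \frac{5407}{2457}\right) = 12 \left(-3970 + \frac{5407}{2457}\right) = 12 \left(- \frac{9748883}{2457}\right) = - \frac{38995532}{819}$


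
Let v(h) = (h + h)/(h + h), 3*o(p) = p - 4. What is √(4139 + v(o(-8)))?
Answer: 6*√115 ≈ 64.343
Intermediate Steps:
o(p) = -4/3 + p/3 (o(p) = (p - 4)/3 = (-4 + p)/3 = -4/3 + p/3)
v(h) = 1 (v(h) = (2*h)/((2*h)) = (2*h)*(1/(2*h)) = 1)
√(4139 + v(o(-8))) = √(4139 + 1) = √4140 = 6*√115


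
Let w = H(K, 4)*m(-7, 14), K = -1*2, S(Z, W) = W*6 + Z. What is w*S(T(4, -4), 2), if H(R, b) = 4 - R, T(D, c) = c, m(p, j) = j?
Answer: 672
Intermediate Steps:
S(Z, W) = Z + 6*W (S(Z, W) = 6*W + Z = Z + 6*W)
K = -2
w = 84 (w = (4 - 1*(-2))*14 = (4 + 2)*14 = 6*14 = 84)
w*S(T(4, -4), 2) = 84*(-4 + 6*2) = 84*(-4 + 12) = 84*8 = 672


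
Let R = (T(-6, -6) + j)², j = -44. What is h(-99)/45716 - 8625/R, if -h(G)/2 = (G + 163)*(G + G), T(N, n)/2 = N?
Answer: -7155039/3258304 ≈ -2.1959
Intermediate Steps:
T(N, n) = 2*N
R = 3136 (R = (2*(-6) - 44)² = (-12 - 44)² = (-56)² = 3136)
h(G) = -4*G*(163 + G) (h(G) = -2*(G + 163)*(G + G) = -2*(163 + G)*2*G = -4*G*(163 + G))
h(-99)/45716 - 8625/R = -4*(-99)*(163 - 99)/45716 - 8625/3136 = -4*(-99)*64*(1/45716) - 8625*1/3136 = 25344*(1/45716) - 8625/3136 = 576/1039 - 8625/3136 = -7155039/3258304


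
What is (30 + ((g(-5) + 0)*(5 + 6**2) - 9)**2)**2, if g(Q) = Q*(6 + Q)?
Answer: 2100022276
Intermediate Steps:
(30 + ((g(-5) + 0)*(5 + 6**2) - 9)**2)**2 = (30 + ((-5*(6 - 5) + 0)*(5 + 6**2) - 9)**2)**2 = (30 + ((-5*1 + 0)*(5 + 36) - 9)**2)**2 = (30 + ((-5 + 0)*41 - 9)**2)**2 = (30 + (-5*41 - 9)**2)**2 = (30 + (-205 - 9)**2)**2 = (30 + (-214)**2)**2 = (30 + 45796)**2 = 45826**2 = 2100022276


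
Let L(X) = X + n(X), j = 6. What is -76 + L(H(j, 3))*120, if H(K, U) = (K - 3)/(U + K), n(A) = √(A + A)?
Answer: -36 + 40*√6 ≈ 61.980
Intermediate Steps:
n(A) = √2*√A (n(A) = √(2*A) = √2*√A)
H(K, U) = (-3 + K)/(K + U)
L(X) = X + √2*√X
-76 + L(H(j, 3))*120 = -76 + ((-3 + 6)/(6 + 3) + √2*√((-3 + 6)/(6 + 3)))*120 = -76 + (3/9 + √2*√(3/9))*120 = -76 + ((⅑)*3 + √2*√((⅑)*3))*120 = -76 + (⅓ + √2*√(⅓))*120 = -76 + (⅓ + √2*(√3/3))*120 = -76 + (⅓ + √6/3)*120 = -76 + (40 + 40*√6) = -36 + 40*√6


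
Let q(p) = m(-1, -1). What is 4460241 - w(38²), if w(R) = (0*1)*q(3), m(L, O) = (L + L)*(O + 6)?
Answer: 4460241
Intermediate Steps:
m(L, O) = 2*L*(6 + O) (m(L, O) = (2*L)*(6 + O) = 2*L*(6 + O))
q(p) = -10 (q(p) = 2*(-1)*(6 - 1) = 2*(-1)*5 = -10)
w(R) = 0 (w(R) = (0*1)*(-10) = 0*(-10) = 0)
4460241 - w(38²) = 4460241 - 1*0 = 4460241 + 0 = 4460241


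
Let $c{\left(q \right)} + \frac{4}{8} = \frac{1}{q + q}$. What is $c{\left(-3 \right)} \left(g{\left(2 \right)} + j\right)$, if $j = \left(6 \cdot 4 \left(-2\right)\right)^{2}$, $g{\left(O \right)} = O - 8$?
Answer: $-1532$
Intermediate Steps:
$c{\left(q \right)} = - \frac{1}{2} + \frac{1}{2 q}$ ($c{\left(q \right)} = - \frac{1}{2} + \frac{1}{q + q} = - \frac{1}{2} + \frac{1}{2 q}$)
$g{\left(O \right)} = -8 + O$
$j = 2304$ ($j = \left(24 \left(-2\right)\right)^{2} = \left(-48\right)^{2} = 2304$)
$c{\left(-3 \right)} \left(g{\left(2 \right)} + j\right) = \frac{1 - -3}{2 \left(-3\right)} \left(\left(-8 + 2\right) + 2304\right) = \frac{1}{2} \left(- \frac{1}{3}\right) \left(1 + 3\right) \left(-6 + 2304\right) = \frac{1}{2} \left(- \frac{1}{3}\right) 4 \cdot 2298 = \left(- \frac{2}{3}\right) 2298 = -1532$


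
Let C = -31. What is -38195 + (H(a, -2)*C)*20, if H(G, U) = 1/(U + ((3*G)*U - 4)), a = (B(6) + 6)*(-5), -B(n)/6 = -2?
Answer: -10198375/267 ≈ -38196.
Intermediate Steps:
B(n) = 12 (B(n) = -6*(-2) = 12)
a = -90 (a = (12 + 6)*(-5) = 18*(-5) = -90)
H(G, U) = 1/(-4 + U + 3*G*U) (H(G, U) = 1/(U + (3*G*U - 4)) = 1/(U + (-4 + 3*G*U)) = 1/(-4 + U + 3*G*U))
-38195 + (H(a, -2)*C)*20 = -38195 + (-31/(-4 - 2 + 3*(-90)*(-2)))*20 = -38195 + (-31/(-4 - 2 + 540))*20 = -38195 + (-31/534)*20 = -38195 + ((1/534)*(-31))*20 = -38195 - 31/534*20 = -38195 - 310/267 = -10198375/267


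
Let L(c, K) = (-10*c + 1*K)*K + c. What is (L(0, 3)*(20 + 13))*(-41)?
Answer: -12177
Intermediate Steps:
L(c, K) = c + K*(K - 10*c) (L(c, K) = (-10*c + K)*K + c = (K - 10*c)*K + c = K*(K - 10*c) + c = c + K*(K - 10*c))
(L(0, 3)*(20 + 13))*(-41) = ((0 + 3² - 10*3*0)*(20 + 13))*(-41) = ((0 + 9 + 0)*33)*(-41) = (9*33)*(-41) = 297*(-41) = -12177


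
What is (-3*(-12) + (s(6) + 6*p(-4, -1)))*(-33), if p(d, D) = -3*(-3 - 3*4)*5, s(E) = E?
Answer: -45936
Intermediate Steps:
p(d, D) = 225 (p(d, D) = -3*(-3 - 12)*5 = -3*(-15)*5 = 45*5 = 225)
(-3*(-12) + (s(6) + 6*p(-4, -1)))*(-33) = (-3*(-12) + (6 + 6*225))*(-33) = (36 + (6 + 1350))*(-33) = (36 + 1356)*(-33) = 1392*(-33) = -45936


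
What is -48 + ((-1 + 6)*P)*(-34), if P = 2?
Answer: -388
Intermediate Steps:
-48 + ((-1 + 6)*P)*(-34) = -48 + ((-1 + 6)*2)*(-34) = -48 + (5*2)*(-34) = -48 + 10*(-34) = -48 - 340 = -388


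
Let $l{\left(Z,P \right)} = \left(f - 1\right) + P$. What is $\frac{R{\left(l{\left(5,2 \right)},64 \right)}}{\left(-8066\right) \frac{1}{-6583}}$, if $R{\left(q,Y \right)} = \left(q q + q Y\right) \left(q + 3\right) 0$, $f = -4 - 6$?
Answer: $0$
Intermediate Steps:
$f = -10$ ($f = -4 - 6 = -10$)
$l{\left(Z,P \right)} = -11 + P$ ($l{\left(Z,P \right)} = \left(-10 - 1\right) + P = -11 + P$)
$R{\left(q,Y \right)} = 0$ ($R{\left(q,Y \right)} = \left(q^{2} + Y q\right) \left(3 + q\right) 0 = \left(q^{2} + Y q\right) 0 = 0$)
$\frac{R{\left(l{\left(5,2 \right)},64 \right)}}{\left(-8066\right) \frac{1}{-6583}} = \frac{0}{\left(-8066\right) \frac{1}{-6583}} = \frac{0}{\left(-8066\right) \left(- \frac{1}{6583}\right)} = \frac{0}{\frac{8066}{6583}} = 0 \cdot \frac{6583}{8066} = 0$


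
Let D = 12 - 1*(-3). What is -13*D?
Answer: -195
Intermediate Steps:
D = 15 (D = 12 + 3 = 15)
-13*D = -13*15 = -195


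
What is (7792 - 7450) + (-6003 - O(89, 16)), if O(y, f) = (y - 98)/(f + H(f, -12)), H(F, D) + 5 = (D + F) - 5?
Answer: -56601/10 ≈ -5660.1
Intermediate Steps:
H(F, D) = -10 + D + F (H(F, D) = -5 + ((D + F) - 5) = -5 + (-5 + D + F) = -10 + D + F)
O(y, f) = (-98 + y)/(-22 + 2*f) (O(y, f) = (y - 98)/(f + (-10 - 12 + f)) = (-98 + y)/(f + (-22 + f)) = (-98 + y)/(-22 + 2*f))
(7792 - 7450) + (-6003 - O(89, 16)) = (7792 - 7450) + (-6003 - (-98 + 89)/(2*(-11 + 16))) = 342 + (-6003 - (-9)/(2*5)) = 342 + (-6003 - 1*(-9/10)) = 342 + (-6003 + 9/10) = 342 - 60021/10 = -56601/10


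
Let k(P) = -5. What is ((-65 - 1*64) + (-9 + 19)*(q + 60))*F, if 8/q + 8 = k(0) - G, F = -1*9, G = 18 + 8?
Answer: -54867/13 ≈ -4220.5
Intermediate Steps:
G = 26
F = -9
q = -8/39 (q = 8/(-8 + (-5 - 1*26)) = 8/(-8 + (-5 - 26)) = 8/(-8 - 31) = 8/(-39) = 8*(-1/39) = -8/39 ≈ -0.20513)
((-65 - 1*64) + (-9 + 19)*(q + 60))*F = ((-65 - 1*64) + (-9 + 19)*(-8/39 + 60))*(-9) = ((-65 - 64) + 10*(2332/39))*(-9) = (-129 + 23320/39)*(-9) = (18289/39)*(-9) = -54867/13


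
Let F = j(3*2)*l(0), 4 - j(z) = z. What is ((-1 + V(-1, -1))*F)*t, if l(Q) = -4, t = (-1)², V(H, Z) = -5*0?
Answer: -8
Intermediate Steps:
V(H, Z) = 0
j(z) = 4 - z
t = 1
F = 8 (F = (4 - 3*2)*(-4) = (4 - 1*6)*(-4) = (4 - 6)*(-4) = -2*(-4) = 8)
((-1 + V(-1, -1))*F)*t = ((-1 + 0)*8)*1 = -1*8*1 = -8*1 = -8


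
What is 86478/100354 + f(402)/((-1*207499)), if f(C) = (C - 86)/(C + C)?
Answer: 1803377937478/2092747141923 ≈ 0.86173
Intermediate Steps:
f(C) = (-86 + C)/(2*C) (f(C) = (-86 + C)/((2*C)) = (-86 + C)*(1/(2*C)) = (-86 + C)/(2*C))
86478/100354 + f(402)/((-1*207499)) = 86478/100354 + ((½)*(-86 + 402)/402)/((-1*207499)) = 86478*(1/100354) + ((½)*(1/402)*316)/(-207499) = 43239/50177 + (79/201)*(-1/207499) = 43239/50177 - 79/41707299 = 1803377937478/2092747141923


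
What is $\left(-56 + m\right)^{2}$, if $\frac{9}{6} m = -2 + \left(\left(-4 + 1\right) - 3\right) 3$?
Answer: $\frac{43264}{9} \approx 4807.1$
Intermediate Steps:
$m = - \frac{40}{3}$ ($m = \frac{2 \left(-2 + \left(\left(-4 + 1\right) - 3\right) 3\right)}{3} = \frac{2 \left(-2 + \left(-3 - 3\right) 3\right)}{3} = \frac{2 \left(-2 - 18\right)}{3} = \frac{2}{3} \left(-20\right) = - \frac{40}{3} \approx -13.333$)
$\left(-56 + m\right)^{2} = \left(-56 - \frac{40}{3}\right)^{2} = \left(- \frac{208}{3}\right)^{2} = \frac{43264}{9}$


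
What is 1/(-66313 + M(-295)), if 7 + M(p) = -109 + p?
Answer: -1/66724 ≈ -1.4987e-5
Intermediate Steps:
M(p) = -116 + p (M(p) = -7 + (-109 + p) = -116 + p)
1/(-66313 + M(-295)) = 1/(-66313 + (-116 - 295)) = 1/(-66313 - 411) = 1/(-66724) = -1/66724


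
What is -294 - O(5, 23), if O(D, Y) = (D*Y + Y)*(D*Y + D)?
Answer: -16854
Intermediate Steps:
O(D, Y) = (D + D*Y)*(Y + D*Y) (O(D, Y) = (Y + D*Y)*(D + D*Y) = (D + D*Y)*(Y + D*Y))
-294 - O(5, 23) = -294 - 5*23*(1 + 5 + 23 + 5*23) = -294 - 5*23*(1 + 5 + 23 + 115) = -294 - 5*23*144 = -294 - 1*16560 = -294 - 16560 = -16854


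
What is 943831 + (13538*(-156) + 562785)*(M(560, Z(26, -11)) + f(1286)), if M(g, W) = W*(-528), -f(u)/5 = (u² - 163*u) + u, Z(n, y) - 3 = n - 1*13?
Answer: 11209240290655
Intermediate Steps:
Z(n, y) = -10 + n (Z(n, y) = 3 + (n - 1*13) = 3 + (n - 13) = 3 + (-13 + n) = -10 + n)
f(u) = -5*u² + 810*u (f(u) = -5*((u² - 163*u) + u) = -5*(u² - 162*u) = -5*u² + 810*u)
M(g, W) = -528*W
943831 + (13538*(-156) + 562785)*(M(560, Z(26, -11)) + f(1286)) = 943831 + (13538*(-156) + 562785)*(-528*(-10 + 26) + 5*1286*(162 - 1*1286)) = 943831 + (-2111928 + 562785)*(-528*16 + 5*1286*(162 - 1286)) = 943831 - 1549143*(-8448 + 5*1286*(-1124)) = 943831 - 1549143*(-8448 - 7227320) = 943831 - 1549143*(-7235768) = 943831 + 11209239346824 = 11209240290655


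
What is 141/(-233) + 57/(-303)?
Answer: -18668/23533 ≈ -0.79327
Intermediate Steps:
141/(-233) + 57/(-303) = 141*(-1/233) + 57*(-1/303) = -141/233 - 19/101 = -18668/23533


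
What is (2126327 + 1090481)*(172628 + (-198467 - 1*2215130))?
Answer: -7208767006952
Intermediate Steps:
(2126327 + 1090481)*(172628 + (-198467 - 1*2215130)) = 3216808*(172628 + (-198467 - 2215130)) = 3216808*(172628 - 2413597) = 3216808*(-2240969) = -7208767006952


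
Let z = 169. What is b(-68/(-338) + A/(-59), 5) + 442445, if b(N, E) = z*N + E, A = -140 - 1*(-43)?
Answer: 26122949/59 ≈ 4.4276e+5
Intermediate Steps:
A = -97 (A = -140 + 43 = -97)
b(N, E) = E + 169*N (b(N, E) = 169*N + E = E + 169*N)
b(-68/(-338) + A/(-59), 5) + 442445 = (5 + 169*(-68/(-338) - 97/(-59))) + 442445 = (5 + 169*(-68*(-1/338) - 97*(-1/59))) + 442445 = (5 + 169*(34/169 + 97/59)) + 442445 = (5 + 169*(18399/9971)) + 442445 = (5 + 18399/59) + 442445 = 18694/59 + 442445 = 26122949/59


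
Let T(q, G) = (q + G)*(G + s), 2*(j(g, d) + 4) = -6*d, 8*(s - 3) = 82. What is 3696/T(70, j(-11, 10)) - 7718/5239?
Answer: -8376230/1304511 ≈ -6.4210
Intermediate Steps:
s = 53/4 (s = 3 + (1/8)*82 = 3 + 41/4 = 53/4 ≈ 13.250)
j(g, d) = -4 - 3*d (j(g, d) = -4 + (-6*d)/2 = -4 - 3*d)
T(q, G) = (53/4 + G)*(G + q) (T(q, G) = (q + G)*(G + 53/4) = (G + q)*(53/4 + G) = (53/4 + G)*(G + q))
3696/T(70, j(-11, 10)) - 7718/5239 = 3696/((-4 - 3*10)**2 + 53*(-4 - 3*10)/4 + (53/4)*70 + (-4 - 3*10)*70) - 7718/5239 = 3696/((-4 - 30)**2 + 53*(-4 - 30)/4 + 1855/2 + (-4 - 30)*70) - 7718*1/5239 = 3696/((-34)**2 + (53/4)*(-34) + 1855/2 - 34*70) - 7718/5239 = 3696/(1156 - 901/2 + 1855/2 - 2380) - 7718/5239 = 3696/(-747) - 7718/5239 = 3696*(-1/747) - 7718/5239 = -1232/249 - 7718/5239 = -8376230/1304511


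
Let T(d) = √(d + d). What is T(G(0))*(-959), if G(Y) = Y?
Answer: 0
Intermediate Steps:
T(d) = √2*√d (T(d) = √(2*d) = √2*√d)
T(G(0))*(-959) = (√2*√0)*(-959) = (√2*0)*(-959) = 0*(-959) = 0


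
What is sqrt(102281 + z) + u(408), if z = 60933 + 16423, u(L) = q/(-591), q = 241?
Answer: -241/591 + sqrt(179637) ≈ 423.43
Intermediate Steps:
u(L) = -241/591 (u(L) = 241/(-591) = 241*(-1/591) = -241/591)
z = 77356
sqrt(102281 + z) + u(408) = sqrt(102281 + 77356) - 241/591 = sqrt(179637) - 241/591 = -241/591 + sqrt(179637)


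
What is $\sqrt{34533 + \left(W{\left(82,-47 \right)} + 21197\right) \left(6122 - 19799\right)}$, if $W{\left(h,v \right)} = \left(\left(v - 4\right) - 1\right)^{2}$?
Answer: $6 i \sqrt{9079429} \approx 18079.0 i$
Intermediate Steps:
$W{\left(h,v \right)} = \left(-5 + v\right)^{2}$ ($W{\left(h,v \right)} = \left(\left(-4 + v\right) - 1\right)^{2} = \left(-5 + v\right)^{2}$)
$\sqrt{34533 + \left(W{\left(82,-47 \right)} + 21197\right) \left(6122 - 19799\right)} = \sqrt{34533 + \left(\left(-5 - 47\right)^{2} + 21197\right) \left(6122 - 19799\right)} = \sqrt{34533 + \left(\left(-52\right)^{2} + 21197\right) \left(-13677\right)} = \sqrt{34533 + \left(2704 + 21197\right) \left(-13677\right)} = \sqrt{34533 + 23901 \left(-13677\right)} = \sqrt{34533 - 326893977} = \sqrt{-326859444} = 6 i \sqrt{9079429}$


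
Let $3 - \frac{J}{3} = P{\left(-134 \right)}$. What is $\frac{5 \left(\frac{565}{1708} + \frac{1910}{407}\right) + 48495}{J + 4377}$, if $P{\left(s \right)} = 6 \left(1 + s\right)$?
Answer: $\frac{6745810279}{942631536} \approx 7.1564$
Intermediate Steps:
$P{\left(s \right)} = 6 + 6 s$
$J = 2403$ ($J = 9 - 3 \left(6 + 6 \left(-134\right)\right) = 9 - 3 \left(6 - 804\right) = 9 - -2394 = 9 + 2394 = 2403$)
$\frac{5 \left(\frac{565}{1708} + \frac{1910}{407}\right) + 48495}{J + 4377} = \frac{5 \left(\frac{565}{1708} + \frac{1910}{407}\right) + 48495}{2403 + 4377} = \frac{5 \left(565 \cdot \frac{1}{1708} + 1910 \cdot \frac{1}{407}\right) + 48495}{6780} = \left(5 \left(\frac{565}{1708} + \frac{1910}{407}\right) + 48495\right) \frac{1}{6780} = \left(5 \cdot \frac{3492235}{695156} + 48495\right) \frac{1}{6780} = \left(\frac{17461175}{695156} + 48495\right) \frac{1}{6780} = \frac{33729051395}{695156} \cdot \frac{1}{6780} = \frac{6745810279}{942631536}$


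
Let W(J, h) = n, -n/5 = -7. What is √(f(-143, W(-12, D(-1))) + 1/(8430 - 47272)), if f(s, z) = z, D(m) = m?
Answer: √52804494898/38842 ≈ 5.9161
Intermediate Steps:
n = 35 (n = -5*(-7) = 35)
W(J, h) = 35
√(f(-143, W(-12, D(-1))) + 1/(8430 - 47272)) = √(35 + 1/(8430 - 47272)) = √(35 + 1/(-38842)) = √(35 - 1/38842) = √(1359469/38842) = √52804494898/38842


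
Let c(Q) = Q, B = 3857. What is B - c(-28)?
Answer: 3885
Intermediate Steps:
B - c(-28) = 3857 - 1*(-28) = 3857 + 28 = 3885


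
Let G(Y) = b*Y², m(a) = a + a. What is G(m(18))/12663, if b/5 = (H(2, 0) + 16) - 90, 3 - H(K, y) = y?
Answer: -17040/469 ≈ -36.333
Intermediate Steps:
H(K, y) = 3 - y
m(a) = 2*a
b = -355 (b = 5*(((3 - 1*0) + 16) - 90) = 5*(((3 + 0) + 16) - 90) = 5*((3 + 16) - 90) = 5*(19 - 90) = 5*(-71) = -355)
G(Y) = -355*Y²
G(m(18))/12663 = -355*(2*18)²/12663 = -355*36²*(1/12663) = -355*1296*(1/12663) = -460080*1/12663 = -17040/469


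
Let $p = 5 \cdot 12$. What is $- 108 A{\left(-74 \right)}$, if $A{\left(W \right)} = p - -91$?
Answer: $-16308$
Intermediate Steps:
$p = 60$
$A{\left(W \right)} = 151$ ($A{\left(W \right)} = 60 - -91 = 60 + 91 = 151$)
$- 108 A{\left(-74 \right)} = \left(-108\right) 151 = -16308$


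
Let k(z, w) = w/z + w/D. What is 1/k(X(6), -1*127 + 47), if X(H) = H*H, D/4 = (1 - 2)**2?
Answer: -9/200 ≈ -0.045000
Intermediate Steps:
D = 4 (D = 4*(1 - 2)**2 = 4*(-1)**2 = 4*1 = 4)
X(H) = H**2
k(z, w) = w/4 + w/z (k(z, w) = w/z + w/4 = w/4 + w/z)
1/k(X(6), -1*127 + 47) = 1/((-1*127 + 47)/4 + (-1*127 + 47)/(6**2)) = 1/((-127 + 47)/4 + (-127 + 47)/36) = 1/((1/4)*(-80) - 80*1/36) = 1/(-20 - 20/9) = 1/(-200/9) = -9/200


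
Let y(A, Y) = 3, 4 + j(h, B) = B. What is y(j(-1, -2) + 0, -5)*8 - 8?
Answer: 16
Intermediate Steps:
j(h, B) = -4 + B
y(j(-1, -2) + 0, -5)*8 - 8 = 3*8 - 8 = 24 - 8 = 16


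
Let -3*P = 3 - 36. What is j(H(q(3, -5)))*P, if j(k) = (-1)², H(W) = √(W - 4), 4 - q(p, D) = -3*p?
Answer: 11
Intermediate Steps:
q(p, D) = 4 + 3*p (q(p, D) = 4 - (-3)*p = 4 + 3*p)
H(W) = √(-4 + W)
j(k) = 1
P = 11 (P = -(3 - 36)/3 = -⅓*(-33) = 11)
j(H(q(3, -5)))*P = 1*11 = 11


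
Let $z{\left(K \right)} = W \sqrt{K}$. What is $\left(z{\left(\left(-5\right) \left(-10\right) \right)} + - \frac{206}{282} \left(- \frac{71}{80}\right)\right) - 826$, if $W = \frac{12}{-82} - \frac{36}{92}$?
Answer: $- \frac{9309967}{11280} - \frac{2535 \sqrt{2}}{943} \approx -829.15$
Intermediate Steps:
$W = - \frac{507}{943}$ ($W = 12 \left(- \frac{1}{82}\right) - \frac{9}{23} = - \frac{6}{41} - \frac{9}{23} = - \frac{507}{943} \approx -0.53765$)
$z{\left(K \right)} = - \frac{507 \sqrt{K}}{943}$
$\left(z{\left(\left(-5\right) \left(-10\right) \right)} + - \frac{206}{282} \left(- \frac{71}{80}\right)\right) - 826 = \left(- \frac{507 \sqrt{\left(-5\right) \left(-10\right)}}{943} + - \frac{206}{282} \left(- \frac{71}{80}\right)\right) - 826 = \left(- \frac{507 \sqrt{50}}{943} + \left(-206\right) \frac{1}{282} \left(\left(-71\right) \frac{1}{80}\right)\right) - 826 = \left(- \frac{507 \cdot 5 \sqrt{2}}{943} - - \frac{7313}{11280}\right) - 826 = \left(- \frac{2535 \sqrt{2}}{943} + \frac{7313}{11280}\right) - 826 = \left(\frac{7313}{11280} - \frac{2535 \sqrt{2}}{943}\right) - 826 = - \frac{9309967}{11280} - \frac{2535 \sqrt{2}}{943}$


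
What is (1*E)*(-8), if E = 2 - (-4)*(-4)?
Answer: 112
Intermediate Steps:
E = -14 (E = 2 - 1*16 = 2 - 16 = -14)
(1*E)*(-8) = (1*(-14))*(-8) = -14*(-8) = 112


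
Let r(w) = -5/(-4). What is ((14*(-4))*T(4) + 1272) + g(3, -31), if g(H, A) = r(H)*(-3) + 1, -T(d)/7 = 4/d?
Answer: 6645/4 ≈ 1661.3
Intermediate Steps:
r(w) = 5/4 (r(w) = -5*(-1/4) = 5/4)
T(d) = -28/d
g(H, A) = -11/4 (g(H, A) = (5/4)*(-3) + 1 = -15/4 + 1 = -11/4)
((14*(-4))*T(4) + 1272) + g(3, -31) = ((14*(-4))*(-28/4) + 1272) - 11/4 = (-(-1568)/4 + 1272) - 11/4 = (-56*(-7) + 1272) - 11/4 = (392 + 1272) - 11/4 = 1664 - 11/4 = 6645/4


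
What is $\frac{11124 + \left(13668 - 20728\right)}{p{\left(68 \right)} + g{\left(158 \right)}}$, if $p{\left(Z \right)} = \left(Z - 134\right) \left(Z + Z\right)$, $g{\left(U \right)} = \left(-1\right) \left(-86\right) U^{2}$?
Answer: $\frac{508}{267241} \approx 0.0019009$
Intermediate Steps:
$g{\left(U \right)} = 86 U^{2}$
$p{\left(Z \right)} = 2 Z \left(-134 + Z\right)$ ($p{\left(Z \right)} = \left(-134 + Z\right) 2 Z = 2 Z \left(-134 + Z\right)$)
$\frac{11124 + \left(13668 - 20728\right)}{p{\left(68 \right)} + g{\left(158 \right)}} = \frac{11124 + \left(13668 - 20728\right)}{2 \cdot 68 \left(-134 + 68\right) + 86 \cdot 158^{2}} = \frac{11124 + \left(13668 - 20728\right)}{2 \cdot 68 \left(-66\right) + 86 \cdot 24964} = \frac{11124 - 7060}{-8976 + 2146904} = \frac{4064}{2137928} = 4064 \cdot \frac{1}{2137928} = \frac{508}{267241}$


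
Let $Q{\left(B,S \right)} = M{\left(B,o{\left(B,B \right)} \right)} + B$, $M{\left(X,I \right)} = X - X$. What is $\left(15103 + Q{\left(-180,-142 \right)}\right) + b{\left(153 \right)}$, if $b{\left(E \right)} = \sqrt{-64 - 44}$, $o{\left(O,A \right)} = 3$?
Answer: $14923 + 6 i \sqrt{3} \approx 14923.0 + 10.392 i$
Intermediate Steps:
$M{\left(X,I \right)} = 0$
$Q{\left(B,S \right)} = B$ ($Q{\left(B,S \right)} = 0 + B = B$)
$b{\left(E \right)} = 6 i \sqrt{3}$ ($b{\left(E \right)} = \sqrt{-108} = 6 i \sqrt{3}$)
$\left(15103 + Q{\left(-180,-142 \right)}\right) + b{\left(153 \right)} = \left(15103 - 180\right) + 6 i \sqrt{3} = 14923 + 6 i \sqrt{3}$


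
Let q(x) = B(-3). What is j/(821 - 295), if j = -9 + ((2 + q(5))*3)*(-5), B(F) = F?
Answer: 3/263 ≈ 0.011407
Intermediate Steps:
q(x) = -3
j = 6 (j = -9 + ((2 - 3)*3)*(-5) = -9 - 1*3*(-5) = -9 - 3*(-5) = -9 + 15 = 6)
j/(821 - 295) = 6/(821 - 295) = 6/526 = 6*(1/526) = 3/263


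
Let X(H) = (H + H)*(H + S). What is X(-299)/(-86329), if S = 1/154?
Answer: -13767455/6647333 ≈ -2.0711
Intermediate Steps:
S = 1/154 ≈ 0.0064935
X(H) = 2*H*(1/154 + H) (X(H) = (H + H)*(H + 1/154) = (2*H)*(1/154 + H) = 2*H*(1/154 + H))
X(-299)/(-86329) = ((1/77)*(-299)*(1 + 154*(-299)))/(-86329) = ((1/77)*(-299)*(1 - 46046))*(-1/86329) = ((1/77)*(-299)*(-46045))*(-1/86329) = (13767455/77)*(-1/86329) = -13767455/6647333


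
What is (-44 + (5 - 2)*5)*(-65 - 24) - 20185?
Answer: -17604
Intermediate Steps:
(-44 + (5 - 2)*5)*(-65 - 24) - 20185 = (-44 + 3*5)*(-89) - 20185 = (-44 + 15)*(-89) - 20185 = -29*(-89) - 20185 = 2581 - 20185 = -17604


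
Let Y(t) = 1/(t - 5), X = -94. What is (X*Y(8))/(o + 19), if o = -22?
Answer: 94/9 ≈ 10.444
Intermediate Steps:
Y(t) = 1/(-5 + t)
(X*Y(8))/(o + 19) = (-94/(-5 + 8))/(-22 + 19) = -94/3/(-3) = -94*1/3*(-1/3) = -94/3*(-1/3) = 94/9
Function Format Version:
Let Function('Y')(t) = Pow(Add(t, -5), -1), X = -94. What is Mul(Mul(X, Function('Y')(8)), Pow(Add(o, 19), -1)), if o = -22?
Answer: Rational(94, 9) ≈ 10.444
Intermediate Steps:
Function('Y')(t) = Pow(Add(-5, t), -1)
Mul(Mul(X, Function('Y')(8)), Pow(Add(o, 19), -1)) = Mul(Mul(-94, Pow(Add(-5, 8), -1)), Pow(Add(-22, 19), -1)) = Mul(Mul(-94, Pow(3, -1)), Pow(-3, -1)) = Mul(Mul(-94, Rational(1, 3)), Rational(-1, 3)) = Mul(Rational(-94, 3), Rational(-1, 3)) = Rational(94, 9)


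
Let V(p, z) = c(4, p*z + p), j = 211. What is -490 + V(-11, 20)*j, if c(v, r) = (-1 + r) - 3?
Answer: -50075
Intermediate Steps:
c(v, r) = -4 + r
V(p, z) = -4 + p + p*z (V(p, z) = -4 + (p*z + p) = -4 + (p + p*z) = -4 + p + p*z)
-490 + V(-11, 20)*j = -490 + (-4 - 11*(1 + 20))*211 = -490 + (-4 - 11*21)*211 = -490 + (-4 - 231)*211 = -490 - 235*211 = -490 - 49585 = -50075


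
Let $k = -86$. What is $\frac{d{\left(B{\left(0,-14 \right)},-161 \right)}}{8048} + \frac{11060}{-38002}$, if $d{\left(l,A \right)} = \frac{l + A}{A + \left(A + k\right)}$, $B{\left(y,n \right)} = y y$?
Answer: $- \frac{18155160359}{62391379584} \approx -0.29099$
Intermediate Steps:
$B{\left(y,n \right)} = y^{2}$
$d{\left(l,A \right)} = \frac{A + l}{-86 + 2 A}$ ($d{\left(l,A \right)} = \frac{l + A}{A + \left(A - 86\right)} = \frac{A + l}{A + \left(-86 + A\right)} = \frac{A + l}{-86 + 2 A}$)
$\frac{d{\left(B{\left(0,-14 \right)},-161 \right)}}{8048} + \frac{11060}{-38002} = \frac{\frac{1}{2} \frac{1}{-43 - 161} \left(-161 + 0^{2}\right)}{8048} + \frac{11060}{-38002} = \frac{-161 + 0}{2 \left(-204\right)} \frac{1}{8048} + 11060 \left(- \frac{1}{38002}\right) = \frac{1}{2} \left(- \frac{1}{204}\right) \left(-161\right) \frac{1}{8048} - \frac{5530}{19001} = \frac{161}{408} \cdot \frac{1}{8048} - \frac{5530}{19001} = \frac{161}{3283584} - \frac{5530}{19001} = - \frac{18155160359}{62391379584}$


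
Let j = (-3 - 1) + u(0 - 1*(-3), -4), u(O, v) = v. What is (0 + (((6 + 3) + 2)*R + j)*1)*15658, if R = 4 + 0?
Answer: 563688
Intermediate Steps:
R = 4
j = -8 (j = (-3 - 1) - 4 = -4 - 4 = -8)
(0 + (((6 + 3) + 2)*R + j)*1)*15658 = (0 + (((6 + 3) + 2)*4 - 8)*1)*15658 = (0 + ((9 + 2)*4 - 8)*1)*15658 = (0 + (11*4 - 8)*1)*15658 = (0 + (44 - 8)*1)*15658 = (0 + 36*1)*15658 = (0 + 36)*15658 = 36*15658 = 563688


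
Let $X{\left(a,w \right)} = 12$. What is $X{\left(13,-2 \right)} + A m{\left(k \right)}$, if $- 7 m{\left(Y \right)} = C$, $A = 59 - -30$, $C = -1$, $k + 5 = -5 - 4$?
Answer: $\frac{173}{7} \approx 24.714$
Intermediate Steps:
$k = -14$ ($k = -5 - 9 = -14$)
$A = 89$ ($A = 59 + 30 = 89$)
$m{\left(Y \right)} = \frac{1}{7}$ ($m{\left(Y \right)} = \left(- \frac{1}{7}\right) \left(-1\right) = \frac{1}{7}$)
$X{\left(13,-2 \right)} + A m{\left(k \right)} = 12 + 89 \cdot \frac{1}{7} = 12 + \frac{89}{7} = \frac{173}{7}$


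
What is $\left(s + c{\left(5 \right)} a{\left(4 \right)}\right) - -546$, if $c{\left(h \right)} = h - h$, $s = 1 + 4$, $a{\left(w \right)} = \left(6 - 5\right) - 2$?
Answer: $551$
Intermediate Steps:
$a{\left(w \right)} = -1$ ($a{\left(w \right)} = 1 - 2 = -1$)
$s = 5$
$c{\left(h \right)} = 0$
$\left(s + c{\left(5 \right)} a{\left(4 \right)}\right) - -546 = \left(5 + 0 \left(-1\right)\right) - -546 = \left(5 + 0\right) + 546 = 5 + 546 = 551$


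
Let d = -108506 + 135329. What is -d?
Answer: -26823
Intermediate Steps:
d = 26823
-d = -1*26823 = -26823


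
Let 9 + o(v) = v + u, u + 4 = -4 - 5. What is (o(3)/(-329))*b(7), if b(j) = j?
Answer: 19/47 ≈ 0.40426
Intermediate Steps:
u = -13 (u = -4 + (-4 - 5) = -4 - 9 = -13)
o(v) = -22 + v (o(v) = -9 + (v - 13) = -9 + (-13 + v) = -22 + v)
(o(3)/(-329))*b(7) = ((-22 + 3)/(-329))*7 = -19*(-1/329)*7 = (19/329)*7 = 19/47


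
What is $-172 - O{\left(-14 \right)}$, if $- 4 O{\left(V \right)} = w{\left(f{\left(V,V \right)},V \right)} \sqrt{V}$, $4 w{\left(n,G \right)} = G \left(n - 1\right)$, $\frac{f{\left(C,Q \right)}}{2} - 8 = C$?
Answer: $-172 + \frac{91 i \sqrt{14}}{8} \approx -172.0 + 42.561 i$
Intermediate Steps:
$f{\left(C,Q \right)} = 16 + 2 C$
$w{\left(n,G \right)} = \frac{G \left(-1 + n\right)}{4}$ ($w{\left(n,G \right)} = \frac{G \left(n - 1\right)}{4} = \frac{G \left(-1 + n\right)}{4}$)
$O{\left(V \right)} = - \frac{V^{\frac{3}{2}} \left(15 + 2 V\right)}{16}$ ($O{\left(V \right)} = - \frac{\frac{V \left(-1 + \left(16 + 2 V\right)\right)}{4} \sqrt{V}}{4} = - \frac{\frac{V \left(15 + 2 V\right)}{4} \sqrt{V}}{4} = - \frac{\frac{1}{4} V^{\frac{3}{2}} \left(15 + 2 V\right)}{4} = - \frac{V^{\frac{3}{2}} \left(15 + 2 V\right)}{16}$)
$-172 - O{\left(-14 \right)} = -172 - \frac{\left(-14\right)^{\frac{3}{2}} \left(-15 - -28\right)}{16} = -172 - \frac{- 14 i \sqrt{14} \left(-15 + 28\right)}{16} = -172 - \frac{1}{16} \left(- 14 i \sqrt{14}\right) 13 = -172 - - \frac{91 i \sqrt{14}}{8} = -172 + \frac{91 i \sqrt{14}}{8}$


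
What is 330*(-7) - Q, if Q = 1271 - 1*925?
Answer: -2656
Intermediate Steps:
Q = 346 (Q = 1271 - 925 = 346)
330*(-7) - Q = 330*(-7) - 1*346 = -2310 - 346 = -2656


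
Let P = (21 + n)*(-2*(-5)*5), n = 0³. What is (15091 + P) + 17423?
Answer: 33564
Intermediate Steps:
n = 0
P = 1050 (P = (21 + 0)*(-2*(-5)*5) = 21*(10*5) = 21*50 = 1050)
(15091 + P) + 17423 = (15091 + 1050) + 17423 = 16141 + 17423 = 33564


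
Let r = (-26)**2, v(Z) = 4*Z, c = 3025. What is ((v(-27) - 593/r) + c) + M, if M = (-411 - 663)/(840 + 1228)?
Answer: 1018980077/349492 ≈ 2915.6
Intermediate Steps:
M = -537/1034 (M = -1074/2068 = -1074*1/2068 = -537/1034 ≈ -0.51934)
r = 676
((v(-27) - 593/r) + c) + M = ((4*(-27) - 593/676) + 3025) - 537/1034 = ((-108 - 593/676) + 3025) - 537/1034 = (-73601/676 + 3025) - 537/1034 = 1971299/676 - 537/1034 = 1018980077/349492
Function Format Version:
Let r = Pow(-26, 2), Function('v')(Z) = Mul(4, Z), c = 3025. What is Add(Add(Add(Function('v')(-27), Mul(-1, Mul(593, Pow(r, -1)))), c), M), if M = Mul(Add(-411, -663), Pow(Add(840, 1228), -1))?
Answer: Rational(1018980077, 349492) ≈ 2915.6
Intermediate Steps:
M = Rational(-537, 1034) (M = Mul(-1074, Pow(2068, -1)) = Mul(-1074, Rational(1, 2068)) = Rational(-537, 1034) ≈ -0.51934)
r = 676
Add(Add(Add(Function('v')(-27), Mul(-1, Mul(593, Pow(r, -1)))), c), M) = Add(Add(Add(Mul(4, -27), Mul(-1, Mul(593, Pow(676, -1)))), 3025), Rational(-537, 1034)) = Add(Add(Add(-108, Mul(-1, Mul(593, Rational(1, 676)))), 3025), Rational(-537, 1034)) = Add(Add(Add(-108, Mul(-1, Rational(593, 676))), 3025), Rational(-537, 1034)) = Add(Add(Add(-108, Rational(-593, 676)), 3025), Rational(-537, 1034)) = Add(Add(Rational(-73601, 676), 3025), Rational(-537, 1034)) = Add(Rational(1971299, 676), Rational(-537, 1034)) = Rational(1018980077, 349492)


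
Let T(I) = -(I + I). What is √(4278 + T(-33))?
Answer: 2*√1086 ≈ 65.909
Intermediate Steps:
T(I) = -2*I
√(4278 + T(-33)) = √(4278 - 2*(-33)) = √(4278 + 66) = √4344 = 2*√1086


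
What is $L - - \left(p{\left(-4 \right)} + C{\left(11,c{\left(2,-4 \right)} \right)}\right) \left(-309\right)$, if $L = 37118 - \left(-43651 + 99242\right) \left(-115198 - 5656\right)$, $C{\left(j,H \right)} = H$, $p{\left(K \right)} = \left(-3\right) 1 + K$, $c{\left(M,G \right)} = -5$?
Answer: $6718435540$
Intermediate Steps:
$p{\left(K \right)} = -3 + K$
$L = 6718431832$ ($L = 37118 - 55591 \left(-120854\right) = 37118 - -6718394714 = 37118 + 6718394714 = 6718431832$)
$L - - \left(p{\left(-4 \right)} + C{\left(11,c{\left(2,-4 \right)} \right)}\right) \left(-309\right) = 6718431832 - - \left(\left(-3 - 4\right) - 5\right) \left(-309\right) = 6718431832 - - \left(-7 - 5\right) \left(-309\right) = 6718431832 - - \left(-12\right) \left(-309\right) = 6718431832 - \left(-1\right) 3708 = 6718431832 - -3708 = 6718431832 + 3708 = 6718435540$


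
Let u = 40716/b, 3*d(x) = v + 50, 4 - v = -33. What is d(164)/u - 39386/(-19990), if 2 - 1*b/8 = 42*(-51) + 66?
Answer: 48451463/3508245 ≈ 13.811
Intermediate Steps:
v = 37 (v = 4 - 1*(-33) = 4 + 33 = 37)
b = 16624 (b = 16 - 8*(42*(-51) + 66) = 16 - 8*(-2142 + 66) = 16 - 8*(-2076) = 16 + 16608 = 16624)
d(x) = 29 (d(x) = (37 + 50)/3 = (1/3)*87 = 29)
u = 10179/4156 (u = 40716/16624 = 40716*(1/16624) = 10179/4156 ≈ 2.4492)
d(164)/u - 39386/(-19990) = 29/(10179/4156) - 39386/(-19990) = 29*(4156/10179) - 39386*(-1/19990) = 4156/351 + 19693/9995 = 48451463/3508245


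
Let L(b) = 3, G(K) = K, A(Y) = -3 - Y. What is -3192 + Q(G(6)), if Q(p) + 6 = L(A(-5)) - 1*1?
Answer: -3196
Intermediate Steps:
Q(p) = -4 (Q(p) = -6 + (3 - 1*1) = -6 + (3 - 1) = -6 + 2 = -4)
-3192 + Q(G(6)) = -3192 - 4 = -3196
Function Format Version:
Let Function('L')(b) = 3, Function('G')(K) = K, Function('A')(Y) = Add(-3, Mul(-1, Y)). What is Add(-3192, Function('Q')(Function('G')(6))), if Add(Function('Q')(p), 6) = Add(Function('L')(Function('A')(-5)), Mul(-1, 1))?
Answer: -3196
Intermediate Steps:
Function('Q')(p) = -4 (Function('Q')(p) = Add(-6, Add(3, Mul(-1, 1))) = Add(-6, Add(3, -1)) = Add(-6, 2) = -4)
Add(-3192, Function('Q')(Function('G')(6))) = Add(-3192, -4) = -3196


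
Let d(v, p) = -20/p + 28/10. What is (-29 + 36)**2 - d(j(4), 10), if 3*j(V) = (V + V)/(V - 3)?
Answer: 241/5 ≈ 48.200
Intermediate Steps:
j(V) = 2*V/(3*(-3 + V)) (j(V) = ((V + V)/(V - 3))/3 = ((2*V)/(-3 + V))/3 = (2*V/(-3 + V))/3 = 2*V/(3*(-3 + V)))
d(v, p) = 14/5 - 20/p (d(v, p) = -20/p + 28*(1/10) = -20/p + 14/5 = 14/5 - 20/p)
(-29 + 36)**2 - d(j(4), 10) = (-29 + 36)**2 - (14/5 - 20/10) = 7**2 - (14/5 - 20*1/10) = 49 - (14/5 - 2) = 49 - 1*4/5 = 49 - 4/5 = 241/5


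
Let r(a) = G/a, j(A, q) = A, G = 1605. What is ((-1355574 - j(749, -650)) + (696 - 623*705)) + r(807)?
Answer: -482811963/269 ≈ -1.7948e+6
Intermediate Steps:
r(a) = 1605/a
((-1355574 - j(749, -650)) + (696 - 623*705)) + r(807) = ((-1355574 - 1*749) + (696 - 623*705)) + 1605/807 = ((-1355574 - 749) + (696 - 439215)) + 1605*(1/807) = (-1356323 - 438519) + 535/269 = -1794842 + 535/269 = -482811963/269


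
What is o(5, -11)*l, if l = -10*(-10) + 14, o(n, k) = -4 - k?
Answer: 798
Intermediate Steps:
l = 114 (l = 100 + 14 = 114)
o(5, -11)*l = (-4 - 1*(-11))*114 = (-4 + 11)*114 = 7*114 = 798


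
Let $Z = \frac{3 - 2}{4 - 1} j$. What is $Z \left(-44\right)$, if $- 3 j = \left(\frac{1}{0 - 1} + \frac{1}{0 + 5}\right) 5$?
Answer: $- \frac{176}{9} \approx -19.556$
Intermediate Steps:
$j = \frac{4}{3}$ ($j = - \frac{\left(\frac{1}{0 - 1} + \frac{1}{0 + 5}\right) 5}{3} = - \frac{\left(\frac{1}{-1} + \frac{1}{5}\right) 5}{3} = - \frac{\left(-1 + \frac{1}{5}\right) 5}{3} = - \frac{\left(- \frac{4}{5}\right) 5}{3} = \left(- \frac{1}{3}\right) \left(-4\right) = \frac{4}{3} \approx 1.3333$)
$Z = \frac{4}{9}$ ($Z = \frac{3 - 2}{4 - 1} \cdot \frac{4}{3} = 1 \cdot \frac{1}{3} \cdot \frac{4}{3} = \frac{1}{3} \cdot \frac{4}{3} = \frac{4}{9} \approx 0.44444$)
$Z \left(-44\right) = \frac{4}{9} \left(-44\right) = - \frac{176}{9}$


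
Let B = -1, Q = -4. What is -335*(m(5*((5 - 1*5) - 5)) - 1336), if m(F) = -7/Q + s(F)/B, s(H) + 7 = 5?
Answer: 1785215/4 ≈ 4.4630e+5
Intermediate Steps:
s(H) = -2 (s(H) = -7 + 5 = -2)
m(F) = 15/4 (m(F) = -7/(-4) - 2/(-1) = -7*(-1/4) - 2*(-1) = 7/4 + 2 = 15/4)
-335*(m(5*((5 - 1*5) - 5)) - 1336) = -335*(15/4 - 1336) = -335*(-5329/4) = 1785215/4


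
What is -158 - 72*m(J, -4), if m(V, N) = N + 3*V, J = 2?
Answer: -302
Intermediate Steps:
-158 - 72*m(J, -4) = -158 - 72*(-4 + 3*2) = -158 - 72*(-4 + 6) = -158 - 72*2 = -158 - 144 = -302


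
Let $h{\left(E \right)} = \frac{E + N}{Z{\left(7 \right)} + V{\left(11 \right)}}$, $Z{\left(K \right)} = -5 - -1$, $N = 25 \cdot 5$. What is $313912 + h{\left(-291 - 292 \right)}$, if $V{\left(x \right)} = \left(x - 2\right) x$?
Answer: $\frac{29821182}{95} \approx 3.1391 \cdot 10^{5}$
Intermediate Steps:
$V{\left(x \right)} = x \left(-2 + x\right)$ ($V{\left(x \right)} = \left(-2 + x\right) x = x \left(-2 + x\right)$)
$N = 125$
$Z{\left(K \right)} = -4$ ($Z{\left(K \right)} = -5 + 1 = -4$)
$h{\left(E \right)} = \frac{25}{19} + \frac{E}{95}$ ($h{\left(E \right)} = \frac{E + 125}{-4 + 11 \left(-2 + 11\right)} = \frac{125 + E}{-4 + 11 \cdot 9} = \frac{125 + E}{-4 + 99} = \frac{125 + E}{95} = \left(125 + E\right) \frac{1}{95} = \frac{25}{19} + \frac{E}{95}$)
$313912 + h{\left(-291 - 292 \right)} = 313912 + \left(\frac{25}{19} + \frac{-291 - 292}{95}\right) = 313912 + \left(\frac{25}{19} + \frac{1}{95} \left(-583\right)\right) = 313912 + \left(\frac{25}{19} - \frac{583}{95}\right) = 313912 - \frac{458}{95} = \frac{29821182}{95}$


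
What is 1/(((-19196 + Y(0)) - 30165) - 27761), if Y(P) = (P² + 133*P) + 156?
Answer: -1/76966 ≈ -1.2993e-5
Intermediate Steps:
Y(P) = 156 + P² + 133*P
1/(((-19196 + Y(0)) - 30165) - 27761) = 1/(((-19196 + (156 + 0² + 133*0)) - 30165) - 27761) = 1/(((-19196 + (156 + 0 + 0)) - 30165) - 27761) = 1/(((-19196 + 156) - 30165) - 27761) = 1/((-19040 - 30165) - 27761) = 1/(-49205 - 27761) = 1/(-76966) = -1/76966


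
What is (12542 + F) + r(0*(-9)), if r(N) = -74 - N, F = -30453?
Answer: -17985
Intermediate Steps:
(12542 + F) + r(0*(-9)) = (12542 - 30453) + (-74 - 0*(-9)) = -17911 + (-74 - 1*0) = -17911 + (-74 + 0) = -17911 - 74 = -17985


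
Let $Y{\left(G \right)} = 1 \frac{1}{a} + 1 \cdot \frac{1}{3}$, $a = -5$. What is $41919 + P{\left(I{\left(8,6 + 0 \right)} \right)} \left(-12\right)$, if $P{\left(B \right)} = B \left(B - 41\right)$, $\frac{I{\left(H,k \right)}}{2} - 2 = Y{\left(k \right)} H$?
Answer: $\frac{3336389}{75} \approx 44485.0$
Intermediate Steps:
$Y{\left(G \right)} = \frac{2}{15}$ ($Y{\left(G \right)} = 1 \frac{1}{-5} + 1 \cdot \frac{1}{3} = 1 \left(- \frac{1}{5}\right) + 1 \cdot \frac{1}{3} = - \frac{1}{5} + \frac{1}{3} = \frac{2}{15}$)
$I{\left(H,k \right)} = 4 + \frac{4 H}{15}$ ($I{\left(H,k \right)} = 4 + 2 \frac{2 H}{15} = 4 + \frac{4 H}{15}$)
$P{\left(B \right)} = B \left(-41 + B\right)$
$41919 + P{\left(I{\left(8,6 + 0 \right)} \right)} \left(-12\right) = 41919 + \left(4 + \frac{4}{15} \cdot 8\right) \left(-41 + \left(4 + \frac{4}{15} \cdot 8\right)\right) \left(-12\right) = 41919 + \left(4 + \frac{32}{15}\right) \left(-41 + \left(4 + \frac{32}{15}\right)\right) \left(-12\right) = 41919 + \frac{92 \left(-41 + \frac{92}{15}\right)}{15} \left(-12\right) = 41919 + \frac{92}{15} \left(- \frac{523}{15}\right) \left(-12\right) = 41919 - - \frac{192464}{75} = 41919 + \frac{192464}{75} = \frac{3336389}{75}$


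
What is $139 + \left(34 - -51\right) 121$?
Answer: $10424$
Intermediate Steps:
$139 + \left(34 - -51\right) 121 = 139 + \left(34 + 51\right) 121 = 139 + 85 \cdot 121 = 139 + 10285 = 10424$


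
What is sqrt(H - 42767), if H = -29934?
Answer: I*sqrt(72701) ≈ 269.63*I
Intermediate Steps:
sqrt(H - 42767) = sqrt(-29934 - 42767) = sqrt(-72701) = I*sqrt(72701)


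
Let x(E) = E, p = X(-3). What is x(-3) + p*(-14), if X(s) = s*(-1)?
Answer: -45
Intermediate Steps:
X(s) = -s
p = 3 (p = -1*(-3) = 3)
x(-3) + p*(-14) = -3 + 3*(-14) = -3 - 42 = -45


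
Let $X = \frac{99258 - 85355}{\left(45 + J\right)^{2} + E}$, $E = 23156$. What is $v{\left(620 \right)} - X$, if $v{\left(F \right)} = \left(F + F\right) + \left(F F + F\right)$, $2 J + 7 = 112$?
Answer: $\frac{50464427128}{130649} \approx 3.8626 \cdot 10^{5}$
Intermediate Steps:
$J = \frac{105}{2}$ ($J = - \frac{7}{2} + \frac{1}{2} \cdot 112 = - \frac{7}{2} + 56 = \frac{105}{2} \approx 52.5$)
$v{\left(F \right)} = F^{2} + 3 F$ ($v{\left(F \right)} = 2 F + \left(F^{2} + F\right) = 2 F + \left(F + F^{2}\right) = F^{2} + 3 F$)
$X = \frac{55612}{130649}$ ($X = \frac{99258 - 85355}{\left(45 + \frac{105}{2}\right)^{2} + 23156} = \frac{13903}{\left(\frac{195}{2}\right)^{2} + 23156} = \frac{13903}{\frac{38025}{4} + 23156} = \frac{13903}{\frac{130649}{4}} = 13903 \cdot \frac{4}{130649} = \frac{55612}{130649} \approx 0.42566$)
$v{\left(620 \right)} - X = 620 \left(3 + 620\right) - \frac{55612}{130649} = 620 \cdot 623 - \frac{55612}{130649} = 386260 - \frac{55612}{130649} = \frac{50464427128}{130649}$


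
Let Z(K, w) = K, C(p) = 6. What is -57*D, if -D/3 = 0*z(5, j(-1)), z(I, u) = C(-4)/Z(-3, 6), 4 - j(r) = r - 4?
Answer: 0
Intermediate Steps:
j(r) = 8 - r (j(r) = 4 - (r - 4) = 4 - (-4 + r) = 4 + (4 - r) = 8 - r)
z(I, u) = -2 (z(I, u) = 6/(-3) = 6*(-⅓) = -2)
D = 0 (D = -0*(-2) = -3*0 = 0)
-57*D = -57*0 = 0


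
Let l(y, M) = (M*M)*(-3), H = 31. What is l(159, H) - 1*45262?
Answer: -48145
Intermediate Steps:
l(y, M) = -3*M**2 (l(y, M) = M**2*(-3) = -3*M**2)
l(159, H) - 1*45262 = -3*31**2 - 1*45262 = -3*961 - 45262 = -2883 - 45262 = -48145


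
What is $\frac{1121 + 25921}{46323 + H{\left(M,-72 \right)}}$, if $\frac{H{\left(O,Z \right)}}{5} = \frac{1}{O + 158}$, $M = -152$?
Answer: $\frac{162252}{277943} \approx 0.58376$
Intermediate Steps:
$H{\left(O,Z \right)} = \frac{5}{158 + O}$ ($H{\left(O,Z \right)} = \frac{5}{O + 158} = \frac{5}{158 + O}$)
$\frac{1121 + 25921}{46323 + H{\left(M,-72 \right)}} = \frac{1121 + 25921}{46323 + \frac{5}{158 - 152}} = \frac{27042}{46323 + \frac{5}{6}} = \frac{27042}{\frac{277943}{6}} = 27042 \cdot \frac{6}{277943} = \frac{162252}{277943}$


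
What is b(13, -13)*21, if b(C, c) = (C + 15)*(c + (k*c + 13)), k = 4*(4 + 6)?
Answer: -305760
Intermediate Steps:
k = 40 (k = 4*10 = 40)
b(C, c) = (13 + 41*c)*(15 + C) (b(C, c) = (C + 15)*(c + (40*c + 13)) = (15 + C)*(c + (13 + 40*c)) = (15 + C)*(13 + 41*c) = (13 + 41*c)*(15 + C))
b(13, -13)*21 = (195 + 13*13 + 615*(-13) + 41*13*(-13))*21 = (195 + 169 - 7995 - 6929)*21 = -14560*21 = -305760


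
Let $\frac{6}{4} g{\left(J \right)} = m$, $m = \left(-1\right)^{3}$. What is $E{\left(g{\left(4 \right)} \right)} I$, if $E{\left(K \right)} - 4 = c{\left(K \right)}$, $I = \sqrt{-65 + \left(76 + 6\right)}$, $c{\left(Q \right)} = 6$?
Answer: $10 \sqrt{17} \approx 41.231$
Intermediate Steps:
$I = \sqrt{17}$ ($I = \sqrt{-65 + 82} = \sqrt{17} \approx 4.1231$)
$m = -1$
$g{\left(J \right)} = - \frac{2}{3}$ ($g{\left(J \right)} = \frac{2}{3} \left(-1\right) = - \frac{2}{3}$)
$E{\left(K \right)} = 10$ ($E{\left(K \right)} = 4 + 6 = 10$)
$E{\left(g{\left(4 \right)} \right)} I = 10 \sqrt{17}$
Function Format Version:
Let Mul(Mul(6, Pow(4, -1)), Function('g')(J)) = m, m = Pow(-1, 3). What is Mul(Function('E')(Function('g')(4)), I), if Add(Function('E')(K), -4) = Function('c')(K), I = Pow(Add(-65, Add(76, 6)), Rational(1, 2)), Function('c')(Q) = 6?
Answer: Mul(10, Pow(17, Rational(1, 2))) ≈ 41.231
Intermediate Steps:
I = Pow(17, Rational(1, 2)) (I = Pow(Add(-65, 82), Rational(1, 2)) = Pow(17, Rational(1, 2)) ≈ 4.1231)
m = -1
Function('g')(J) = Rational(-2, 3) (Function('g')(J) = Mul(Rational(2, 3), -1) = Rational(-2, 3))
Function('E')(K) = 10 (Function('E')(K) = Add(4, 6) = 10)
Mul(Function('E')(Function('g')(4)), I) = Mul(10, Pow(17, Rational(1, 2)))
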